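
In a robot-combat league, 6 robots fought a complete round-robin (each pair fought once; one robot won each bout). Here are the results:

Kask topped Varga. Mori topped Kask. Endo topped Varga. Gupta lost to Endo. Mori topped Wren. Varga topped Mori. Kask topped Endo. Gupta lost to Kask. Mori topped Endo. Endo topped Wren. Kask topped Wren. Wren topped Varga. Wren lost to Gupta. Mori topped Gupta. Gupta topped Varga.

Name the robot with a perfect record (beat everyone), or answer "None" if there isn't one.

None

Highest win total is Mori with 4 (out of 5 possible).
Mori lost to Varga, so no robot went undefeated.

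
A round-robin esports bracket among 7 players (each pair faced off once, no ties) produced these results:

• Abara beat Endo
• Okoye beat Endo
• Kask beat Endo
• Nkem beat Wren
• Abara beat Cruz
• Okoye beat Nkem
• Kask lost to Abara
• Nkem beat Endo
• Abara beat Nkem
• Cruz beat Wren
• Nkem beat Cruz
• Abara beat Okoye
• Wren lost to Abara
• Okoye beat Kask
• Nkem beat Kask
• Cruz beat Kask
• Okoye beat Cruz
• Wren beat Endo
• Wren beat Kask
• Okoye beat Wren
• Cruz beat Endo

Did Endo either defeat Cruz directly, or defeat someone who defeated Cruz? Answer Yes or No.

No

Endo did not beat Cruz directly.
Endo beat no one, so there is no intermediate player.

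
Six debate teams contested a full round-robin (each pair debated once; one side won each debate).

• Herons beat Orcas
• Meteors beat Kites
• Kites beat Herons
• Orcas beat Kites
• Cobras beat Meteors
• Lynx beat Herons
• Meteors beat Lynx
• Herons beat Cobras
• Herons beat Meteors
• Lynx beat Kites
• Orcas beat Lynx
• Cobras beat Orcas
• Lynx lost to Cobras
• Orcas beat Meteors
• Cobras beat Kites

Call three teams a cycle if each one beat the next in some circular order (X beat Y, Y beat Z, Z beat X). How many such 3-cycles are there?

Win totals: Lynx 2, Meteors 2, Kites 1, Cobras 4, Herons 3, Orcas 3.
A team with w wins dominates both others in C(w,2) triples; summing gives 1 + 1 + 0 + 6 + 3 + 3 = 14 transitive triples.
Total triples C(6,3) = 20, so cyclic triples = 20 − 14 = 6.

6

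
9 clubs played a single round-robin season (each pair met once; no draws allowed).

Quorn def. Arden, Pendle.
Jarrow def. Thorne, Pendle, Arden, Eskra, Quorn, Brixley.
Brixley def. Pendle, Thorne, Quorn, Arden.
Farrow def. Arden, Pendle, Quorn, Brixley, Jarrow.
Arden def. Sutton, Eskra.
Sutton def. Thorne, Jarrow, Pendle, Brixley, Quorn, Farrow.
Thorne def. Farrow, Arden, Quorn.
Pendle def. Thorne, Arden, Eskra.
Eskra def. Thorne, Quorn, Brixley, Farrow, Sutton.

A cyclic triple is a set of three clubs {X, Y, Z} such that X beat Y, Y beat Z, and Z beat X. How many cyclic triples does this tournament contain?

20

Win totals: Eskra 5, Thorne 3, Jarrow 6, Farrow 5, Pendle 3, Sutton 6, Brixley 4, Quorn 2, Arden 2.
A club with w wins dominates both others in C(w,2) triples; summing gives 10 + 3 + 15 + 10 + 3 + 15 + 6 + 1 + 1 = 64 transitive triples.
Total triples C(9,3) = 84, so cyclic triples = 84 − 64 = 20.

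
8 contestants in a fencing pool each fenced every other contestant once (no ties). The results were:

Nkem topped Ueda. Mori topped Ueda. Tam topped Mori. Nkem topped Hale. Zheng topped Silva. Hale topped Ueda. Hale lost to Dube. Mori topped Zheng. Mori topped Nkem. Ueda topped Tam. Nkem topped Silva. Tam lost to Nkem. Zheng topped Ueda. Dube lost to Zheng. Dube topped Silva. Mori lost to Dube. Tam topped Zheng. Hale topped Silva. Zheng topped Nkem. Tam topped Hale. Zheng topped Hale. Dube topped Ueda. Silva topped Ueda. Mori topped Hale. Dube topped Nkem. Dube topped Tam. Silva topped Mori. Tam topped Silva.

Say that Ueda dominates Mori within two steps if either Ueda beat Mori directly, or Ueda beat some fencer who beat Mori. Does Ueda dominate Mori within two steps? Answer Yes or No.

Ueda did not beat Mori directly.
Ueda beat Tam. Of those, Tam beat Mori.

Yes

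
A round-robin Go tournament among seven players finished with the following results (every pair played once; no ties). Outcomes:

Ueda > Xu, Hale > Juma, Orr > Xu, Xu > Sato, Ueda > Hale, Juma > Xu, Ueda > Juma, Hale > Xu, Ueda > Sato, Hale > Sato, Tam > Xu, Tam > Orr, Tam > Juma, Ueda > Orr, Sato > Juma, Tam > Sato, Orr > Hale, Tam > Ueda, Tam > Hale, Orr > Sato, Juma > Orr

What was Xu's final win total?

1

Xu's results: beat Sato; lost to Tam, Ueda, Hale, Juma, Orr.
That is 1 win.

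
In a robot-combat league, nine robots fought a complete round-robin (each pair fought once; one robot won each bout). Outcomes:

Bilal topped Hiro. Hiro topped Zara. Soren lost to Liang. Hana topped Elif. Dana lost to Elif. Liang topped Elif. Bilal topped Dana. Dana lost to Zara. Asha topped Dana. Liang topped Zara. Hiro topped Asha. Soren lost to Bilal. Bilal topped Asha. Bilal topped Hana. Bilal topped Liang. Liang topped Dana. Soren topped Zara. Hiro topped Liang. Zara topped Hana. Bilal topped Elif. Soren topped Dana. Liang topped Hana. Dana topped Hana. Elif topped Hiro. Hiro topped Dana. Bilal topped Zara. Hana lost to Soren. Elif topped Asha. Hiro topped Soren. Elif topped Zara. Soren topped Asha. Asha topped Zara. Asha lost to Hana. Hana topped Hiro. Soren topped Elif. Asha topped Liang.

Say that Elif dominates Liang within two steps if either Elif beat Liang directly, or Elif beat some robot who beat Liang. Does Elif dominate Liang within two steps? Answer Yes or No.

Elif did not beat Liang directly.
Elif beat Dana, Hiro, Asha, Zara. Of those, Hiro beat Liang.

Yes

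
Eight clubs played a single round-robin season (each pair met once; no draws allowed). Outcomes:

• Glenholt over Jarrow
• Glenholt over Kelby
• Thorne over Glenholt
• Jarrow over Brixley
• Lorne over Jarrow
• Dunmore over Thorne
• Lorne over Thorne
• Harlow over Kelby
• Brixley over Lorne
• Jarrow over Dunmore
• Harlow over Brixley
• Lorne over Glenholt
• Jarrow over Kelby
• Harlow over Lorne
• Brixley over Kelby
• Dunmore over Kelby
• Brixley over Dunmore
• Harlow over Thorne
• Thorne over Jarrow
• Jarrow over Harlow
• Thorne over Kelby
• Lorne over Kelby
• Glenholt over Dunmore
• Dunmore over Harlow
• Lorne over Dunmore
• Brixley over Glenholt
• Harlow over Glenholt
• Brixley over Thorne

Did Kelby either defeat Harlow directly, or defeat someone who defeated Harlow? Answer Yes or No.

No

Kelby did not beat Harlow directly.
Kelby beat no one, so there is no intermediate club.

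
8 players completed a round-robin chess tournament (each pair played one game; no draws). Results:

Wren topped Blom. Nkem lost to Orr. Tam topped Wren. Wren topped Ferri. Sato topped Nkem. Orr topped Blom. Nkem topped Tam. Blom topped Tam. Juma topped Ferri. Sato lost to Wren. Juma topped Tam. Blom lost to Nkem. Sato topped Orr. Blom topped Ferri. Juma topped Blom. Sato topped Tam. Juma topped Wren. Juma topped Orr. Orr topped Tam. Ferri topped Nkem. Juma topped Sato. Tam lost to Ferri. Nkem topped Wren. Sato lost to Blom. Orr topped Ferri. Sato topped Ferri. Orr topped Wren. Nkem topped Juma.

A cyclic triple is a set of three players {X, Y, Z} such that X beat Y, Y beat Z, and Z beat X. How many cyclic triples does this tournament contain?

Win totals: Juma 6, Tam 1, Wren 3, Nkem 4, Ferri 2, Blom 3, Orr 5, Sato 4.
A player with w wins dominates both others in C(w,2) triples; summing gives 15 + 0 + 3 + 6 + 1 + 3 + 10 + 6 = 44 transitive triples.
Total triples C(8,3) = 56, so cyclic triples = 56 − 44 = 12.

12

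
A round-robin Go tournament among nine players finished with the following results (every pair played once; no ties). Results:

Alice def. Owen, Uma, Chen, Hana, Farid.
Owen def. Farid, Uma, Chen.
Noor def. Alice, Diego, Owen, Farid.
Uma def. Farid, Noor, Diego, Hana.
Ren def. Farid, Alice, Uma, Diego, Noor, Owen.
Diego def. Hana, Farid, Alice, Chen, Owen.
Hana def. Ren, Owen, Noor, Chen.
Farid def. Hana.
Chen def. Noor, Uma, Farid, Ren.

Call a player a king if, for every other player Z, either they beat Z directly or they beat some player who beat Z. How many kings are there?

6

Hana reaches everyone (king).
Ren reaches everyone (king).
Alice reaches everyone (king).
Diego reaches everyone (king).
Uma reaches everyone (king).
Chen reaches everyone (king).
Owen cannot reach Alice in two steps.
Noor cannot reach Ren in two steps.
Farid cannot reach Alice, Diego, Uma in two steps.
Kings: Hana, Ren, Alice, Diego, Uma, Chen — 6.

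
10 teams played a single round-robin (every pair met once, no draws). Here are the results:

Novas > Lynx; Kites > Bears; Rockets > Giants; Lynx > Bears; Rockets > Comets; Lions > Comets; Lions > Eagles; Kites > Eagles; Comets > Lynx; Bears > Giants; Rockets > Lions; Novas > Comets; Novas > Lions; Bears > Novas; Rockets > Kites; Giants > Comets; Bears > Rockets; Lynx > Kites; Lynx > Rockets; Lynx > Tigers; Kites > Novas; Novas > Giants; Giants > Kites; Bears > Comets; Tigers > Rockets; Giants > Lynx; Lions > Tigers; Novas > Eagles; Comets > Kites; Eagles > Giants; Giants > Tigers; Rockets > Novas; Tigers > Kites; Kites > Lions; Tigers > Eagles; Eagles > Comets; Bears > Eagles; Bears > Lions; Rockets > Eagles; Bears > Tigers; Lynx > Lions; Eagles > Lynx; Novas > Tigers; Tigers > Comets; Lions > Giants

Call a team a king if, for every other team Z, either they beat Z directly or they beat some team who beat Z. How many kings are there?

7

Giants reaches everyone (king).
Novas reaches everyone (king).
Kites reaches everyone (king).
Lynx reaches everyone (king).
Eagles cannot reach Novas in two steps.
Bears reaches everyone (king).
Lions cannot reach Novas, Bears in two steps.
Tigers reaches everyone (king).
Comets cannot reach Giants in two steps.
Rockets reaches everyone (king).
Kings: Giants, Novas, Kites, Lynx, Bears, Tigers, Rockets — 7.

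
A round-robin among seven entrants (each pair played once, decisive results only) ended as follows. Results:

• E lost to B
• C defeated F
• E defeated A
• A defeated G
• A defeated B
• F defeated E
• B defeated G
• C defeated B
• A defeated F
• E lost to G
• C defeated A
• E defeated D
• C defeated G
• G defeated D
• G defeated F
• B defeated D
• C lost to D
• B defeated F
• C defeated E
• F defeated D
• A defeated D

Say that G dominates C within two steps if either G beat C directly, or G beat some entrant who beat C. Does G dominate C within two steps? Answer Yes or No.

Yes

G did not beat C directly.
G beat D, E, F. Of those, D beat C.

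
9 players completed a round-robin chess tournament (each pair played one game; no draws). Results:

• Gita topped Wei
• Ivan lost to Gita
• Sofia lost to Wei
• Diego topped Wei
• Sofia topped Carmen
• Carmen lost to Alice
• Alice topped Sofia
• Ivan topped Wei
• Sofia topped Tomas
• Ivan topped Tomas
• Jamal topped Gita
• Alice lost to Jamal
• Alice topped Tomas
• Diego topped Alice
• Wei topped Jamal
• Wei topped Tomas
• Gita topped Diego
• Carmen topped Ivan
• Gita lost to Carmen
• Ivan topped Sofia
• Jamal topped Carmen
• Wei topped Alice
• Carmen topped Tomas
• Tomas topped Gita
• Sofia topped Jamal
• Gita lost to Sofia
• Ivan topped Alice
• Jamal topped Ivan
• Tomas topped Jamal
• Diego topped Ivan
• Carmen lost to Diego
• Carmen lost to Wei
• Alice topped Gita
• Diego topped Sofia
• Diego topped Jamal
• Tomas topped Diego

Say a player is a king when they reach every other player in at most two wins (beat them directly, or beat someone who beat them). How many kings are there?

9

Tomas reaches everyone (king).
Carmen reaches everyone (king).
Diego reaches everyone (king).
Alice reaches everyone (king).
Jamal reaches everyone (king).
Gita reaches everyone (king).
Wei reaches everyone (king).
Ivan reaches everyone (king).
Sofia reaches everyone (king).
Kings: Tomas, Carmen, Diego, Alice, Jamal, Gita, Wei, Ivan, Sofia — 9.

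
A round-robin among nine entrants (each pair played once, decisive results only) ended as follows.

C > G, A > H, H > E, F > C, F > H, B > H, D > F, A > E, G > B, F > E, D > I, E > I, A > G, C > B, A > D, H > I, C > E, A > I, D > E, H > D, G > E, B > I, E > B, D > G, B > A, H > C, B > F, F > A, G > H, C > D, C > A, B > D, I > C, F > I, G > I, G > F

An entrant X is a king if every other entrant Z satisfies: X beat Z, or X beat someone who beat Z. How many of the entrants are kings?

7

A reaches everyone (king).
B reaches everyone (king).
C reaches everyone (king).
D reaches everyone (king).
E cannot reach G in two steps.
F reaches everyone (king).
G reaches everyone (king).
H reaches everyone (king).
I cannot reach F, H in two steps.
Kings: A, B, C, D, F, G, H — 7.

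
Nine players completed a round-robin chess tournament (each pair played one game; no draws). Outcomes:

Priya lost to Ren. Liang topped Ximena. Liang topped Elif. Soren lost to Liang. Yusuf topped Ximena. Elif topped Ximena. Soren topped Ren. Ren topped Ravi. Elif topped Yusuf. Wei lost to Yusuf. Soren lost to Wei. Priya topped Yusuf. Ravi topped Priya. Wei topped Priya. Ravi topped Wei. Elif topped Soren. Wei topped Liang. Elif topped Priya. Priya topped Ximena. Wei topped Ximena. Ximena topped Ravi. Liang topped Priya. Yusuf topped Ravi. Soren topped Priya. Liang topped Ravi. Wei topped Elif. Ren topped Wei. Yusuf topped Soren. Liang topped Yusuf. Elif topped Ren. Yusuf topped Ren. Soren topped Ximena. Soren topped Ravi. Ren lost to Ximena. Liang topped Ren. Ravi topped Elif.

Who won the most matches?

Win totals: Ximena 2, Liang 7, Yusuf 5, Soren 4, Elif 5, Priya 2, Ravi 3, Wei 5, Ren 3.
Liang leads with 7 wins (next highest: 5).

Liang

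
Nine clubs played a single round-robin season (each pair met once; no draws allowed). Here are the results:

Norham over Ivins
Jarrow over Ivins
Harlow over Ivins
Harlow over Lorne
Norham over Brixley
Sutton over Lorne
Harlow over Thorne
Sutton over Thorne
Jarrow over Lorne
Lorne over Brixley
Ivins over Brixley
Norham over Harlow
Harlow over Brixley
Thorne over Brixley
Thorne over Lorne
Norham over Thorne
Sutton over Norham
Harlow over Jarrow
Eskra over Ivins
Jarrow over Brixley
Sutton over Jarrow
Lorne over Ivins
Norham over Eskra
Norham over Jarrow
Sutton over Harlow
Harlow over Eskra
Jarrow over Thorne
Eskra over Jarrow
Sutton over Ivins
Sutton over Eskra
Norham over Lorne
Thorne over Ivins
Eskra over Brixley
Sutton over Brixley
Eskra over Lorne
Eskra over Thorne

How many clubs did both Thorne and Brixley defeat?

0

Thorne beat: Ivins, Brixley, Lorne.
Brixley beat: no one.
No one was beaten by both.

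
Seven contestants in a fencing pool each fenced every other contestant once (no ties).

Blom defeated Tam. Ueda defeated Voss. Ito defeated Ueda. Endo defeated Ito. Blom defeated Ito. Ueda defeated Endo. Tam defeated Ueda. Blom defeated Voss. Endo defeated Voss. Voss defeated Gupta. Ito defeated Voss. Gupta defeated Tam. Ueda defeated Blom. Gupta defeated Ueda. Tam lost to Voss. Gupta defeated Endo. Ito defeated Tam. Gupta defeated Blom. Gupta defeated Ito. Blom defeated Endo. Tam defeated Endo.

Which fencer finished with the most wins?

Win totals: Voss 2, Gupta 5, Ito 3, Endo 2, Ueda 3, Tam 2, Blom 4.
Gupta leads with 5 wins (next highest: 4).

Gupta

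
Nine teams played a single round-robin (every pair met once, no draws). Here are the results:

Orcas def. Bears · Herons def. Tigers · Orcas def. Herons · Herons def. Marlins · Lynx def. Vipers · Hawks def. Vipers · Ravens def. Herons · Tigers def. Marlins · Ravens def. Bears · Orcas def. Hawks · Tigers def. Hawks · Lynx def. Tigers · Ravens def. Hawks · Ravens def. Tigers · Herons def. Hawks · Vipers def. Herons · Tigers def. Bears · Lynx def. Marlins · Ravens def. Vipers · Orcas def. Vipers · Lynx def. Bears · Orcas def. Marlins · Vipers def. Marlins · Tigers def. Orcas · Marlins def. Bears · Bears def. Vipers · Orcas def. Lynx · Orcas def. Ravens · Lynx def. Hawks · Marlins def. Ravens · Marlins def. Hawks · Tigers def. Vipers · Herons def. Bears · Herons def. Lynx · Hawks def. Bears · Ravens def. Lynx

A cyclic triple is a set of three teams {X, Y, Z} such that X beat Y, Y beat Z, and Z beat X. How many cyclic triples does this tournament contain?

Win totals: Ravens 6, Lynx 5, Bears 1, Hawks 2, Herons 5, Marlins 3, Orcas 7, Vipers 2, Tigers 5.
A team with w wins dominates both others in C(w,2) triples; summing gives 15 + 10 + 0 + 1 + 10 + 3 + 21 + 1 + 10 = 71 transitive triples.
Total triples C(9,3) = 84, so cyclic triples = 84 − 71 = 13.

13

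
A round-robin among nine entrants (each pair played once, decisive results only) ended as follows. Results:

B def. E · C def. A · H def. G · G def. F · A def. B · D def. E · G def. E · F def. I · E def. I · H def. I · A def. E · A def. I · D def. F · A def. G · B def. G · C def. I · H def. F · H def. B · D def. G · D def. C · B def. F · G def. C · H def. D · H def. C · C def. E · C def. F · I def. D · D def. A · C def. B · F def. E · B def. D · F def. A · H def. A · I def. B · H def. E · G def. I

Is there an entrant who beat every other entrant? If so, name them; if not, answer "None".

H

H has 8 wins out of 8 opponents — a perfect record.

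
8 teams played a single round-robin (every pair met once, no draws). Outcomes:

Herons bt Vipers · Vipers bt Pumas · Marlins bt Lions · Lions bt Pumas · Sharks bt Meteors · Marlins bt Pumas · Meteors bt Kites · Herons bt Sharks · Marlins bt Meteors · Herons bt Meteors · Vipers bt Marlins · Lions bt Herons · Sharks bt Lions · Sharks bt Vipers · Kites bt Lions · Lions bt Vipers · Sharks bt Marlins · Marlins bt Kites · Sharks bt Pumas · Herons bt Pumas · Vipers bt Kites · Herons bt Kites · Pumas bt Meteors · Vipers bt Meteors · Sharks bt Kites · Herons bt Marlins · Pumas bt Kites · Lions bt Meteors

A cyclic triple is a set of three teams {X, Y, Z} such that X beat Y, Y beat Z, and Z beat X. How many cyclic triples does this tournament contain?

Win totals: Sharks 6, Herons 6, Meteors 1, Pumas 2, Vipers 4, Kites 1, Marlins 4, Lions 4.
A team with w wins dominates both others in C(w,2) triples; summing gives 15 + 15 + 0 + 1 + 6 + 0 + 6 + 6 = 49 transitive triples.
Total triples C(8,3) = 56, so cyclic triples = 56 − 49 = 7.

7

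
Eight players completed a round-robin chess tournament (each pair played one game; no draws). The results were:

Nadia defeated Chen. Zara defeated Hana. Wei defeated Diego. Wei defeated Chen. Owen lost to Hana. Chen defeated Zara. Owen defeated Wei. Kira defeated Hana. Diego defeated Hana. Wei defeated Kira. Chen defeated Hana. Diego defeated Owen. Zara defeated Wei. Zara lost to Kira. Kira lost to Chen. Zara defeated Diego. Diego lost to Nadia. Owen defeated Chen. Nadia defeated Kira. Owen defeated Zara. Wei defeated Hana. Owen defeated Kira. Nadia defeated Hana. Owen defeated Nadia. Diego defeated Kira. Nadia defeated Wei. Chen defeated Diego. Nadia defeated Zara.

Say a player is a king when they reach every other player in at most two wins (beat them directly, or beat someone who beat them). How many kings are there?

3

Nadia reaches everyone (king).
Owen reaches everyone (king).
Hana cannot reach Diego in two steps.
Diego reaches everyone (king).
Zara cannot reach Nadia in two steps.
Chen cannot reach Nadia in two steps.
Wei cannot reach Nadia in two steps.
Kira cannot reach Nadia, Chen in two steps.
Kings: Nadia, Owen, Diego — 3.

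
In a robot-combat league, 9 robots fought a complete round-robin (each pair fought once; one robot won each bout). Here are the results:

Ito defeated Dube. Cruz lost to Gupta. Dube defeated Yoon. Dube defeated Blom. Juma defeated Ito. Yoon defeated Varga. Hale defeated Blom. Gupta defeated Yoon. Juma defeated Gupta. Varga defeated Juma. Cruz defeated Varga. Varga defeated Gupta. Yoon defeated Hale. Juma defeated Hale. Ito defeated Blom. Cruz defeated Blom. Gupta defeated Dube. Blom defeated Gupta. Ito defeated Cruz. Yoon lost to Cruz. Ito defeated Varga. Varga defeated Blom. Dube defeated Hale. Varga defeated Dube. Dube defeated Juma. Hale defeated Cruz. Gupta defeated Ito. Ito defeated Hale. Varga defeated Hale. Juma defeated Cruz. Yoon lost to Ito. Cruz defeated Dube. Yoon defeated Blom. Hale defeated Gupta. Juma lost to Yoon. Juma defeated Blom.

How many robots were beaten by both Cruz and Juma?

1

Cruz beat: Dube, Varga, Yoon, Blom.
Juma beat: Gupta, Ito, Hale, Cruz, Blom.
Both beat: Blom — 1.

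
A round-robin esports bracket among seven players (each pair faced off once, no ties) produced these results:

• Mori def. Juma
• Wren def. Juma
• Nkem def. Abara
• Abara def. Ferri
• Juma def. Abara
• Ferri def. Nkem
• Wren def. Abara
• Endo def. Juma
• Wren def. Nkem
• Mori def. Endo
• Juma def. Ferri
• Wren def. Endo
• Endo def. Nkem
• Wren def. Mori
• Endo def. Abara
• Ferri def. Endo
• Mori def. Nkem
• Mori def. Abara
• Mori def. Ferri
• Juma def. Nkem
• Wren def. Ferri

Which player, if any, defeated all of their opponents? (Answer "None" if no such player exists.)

Wren has 6 wins out of 6 opponents — a perfect record.

Wren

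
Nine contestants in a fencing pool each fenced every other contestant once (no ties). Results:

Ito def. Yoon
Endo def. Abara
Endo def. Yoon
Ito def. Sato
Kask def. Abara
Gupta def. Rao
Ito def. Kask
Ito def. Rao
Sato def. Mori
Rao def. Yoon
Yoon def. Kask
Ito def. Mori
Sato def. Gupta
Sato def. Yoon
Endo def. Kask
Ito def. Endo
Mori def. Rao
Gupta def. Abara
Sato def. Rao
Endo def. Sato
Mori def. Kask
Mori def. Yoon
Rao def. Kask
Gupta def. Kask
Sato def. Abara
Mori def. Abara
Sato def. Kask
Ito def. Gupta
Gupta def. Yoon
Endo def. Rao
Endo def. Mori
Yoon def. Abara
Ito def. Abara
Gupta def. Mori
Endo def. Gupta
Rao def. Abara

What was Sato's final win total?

Sato's results: beat Mori, Yoon, Rao, Kask, Gupta, Abara; lost to Endo, Ito.
That is 6 wins.

6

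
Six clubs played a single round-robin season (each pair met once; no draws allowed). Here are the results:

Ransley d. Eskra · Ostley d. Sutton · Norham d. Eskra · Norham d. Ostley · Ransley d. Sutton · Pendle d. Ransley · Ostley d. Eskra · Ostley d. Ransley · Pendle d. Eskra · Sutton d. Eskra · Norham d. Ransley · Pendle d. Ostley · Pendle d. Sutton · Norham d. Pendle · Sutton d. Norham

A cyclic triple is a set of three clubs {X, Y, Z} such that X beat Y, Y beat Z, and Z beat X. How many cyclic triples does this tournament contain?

3

Win totals: Eskra 0, Sutton 2, Ransley 2, Pendle 4, Ostley 3, Norham 4.
A club with w wins dominates both others in C(w,2) triples; summing gives 0 + 1 + 1 + 6 + 3 + 6 = 17 transitive triples.
Total triples C(6,3) = 20, so cyclic triples = 20 − 17 = 3.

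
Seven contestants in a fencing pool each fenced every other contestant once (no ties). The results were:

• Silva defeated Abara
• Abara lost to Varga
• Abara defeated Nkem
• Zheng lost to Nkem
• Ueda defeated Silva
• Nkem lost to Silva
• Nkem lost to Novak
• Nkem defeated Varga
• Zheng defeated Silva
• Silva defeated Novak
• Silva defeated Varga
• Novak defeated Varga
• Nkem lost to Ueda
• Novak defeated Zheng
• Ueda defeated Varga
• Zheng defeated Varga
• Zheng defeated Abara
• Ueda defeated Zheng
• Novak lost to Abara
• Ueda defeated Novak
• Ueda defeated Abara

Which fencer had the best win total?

Win totals: Ueda 6, Novak 3, Nkem 2, Varga 1, Abara 2, Zheng 3, Silva 4.
Ueda leads with 6 wins (next highest: 4).

Ueda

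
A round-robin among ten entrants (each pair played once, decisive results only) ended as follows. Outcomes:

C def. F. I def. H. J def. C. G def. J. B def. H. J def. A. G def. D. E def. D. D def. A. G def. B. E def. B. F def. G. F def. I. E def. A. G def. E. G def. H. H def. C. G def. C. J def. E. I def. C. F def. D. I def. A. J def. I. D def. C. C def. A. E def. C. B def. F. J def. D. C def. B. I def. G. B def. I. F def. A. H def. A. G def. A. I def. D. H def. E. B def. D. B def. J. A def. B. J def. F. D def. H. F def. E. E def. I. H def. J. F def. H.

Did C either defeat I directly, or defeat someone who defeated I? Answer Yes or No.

C did not beat I directly.
C beat A, B, F. Of those, B beat I.

Yes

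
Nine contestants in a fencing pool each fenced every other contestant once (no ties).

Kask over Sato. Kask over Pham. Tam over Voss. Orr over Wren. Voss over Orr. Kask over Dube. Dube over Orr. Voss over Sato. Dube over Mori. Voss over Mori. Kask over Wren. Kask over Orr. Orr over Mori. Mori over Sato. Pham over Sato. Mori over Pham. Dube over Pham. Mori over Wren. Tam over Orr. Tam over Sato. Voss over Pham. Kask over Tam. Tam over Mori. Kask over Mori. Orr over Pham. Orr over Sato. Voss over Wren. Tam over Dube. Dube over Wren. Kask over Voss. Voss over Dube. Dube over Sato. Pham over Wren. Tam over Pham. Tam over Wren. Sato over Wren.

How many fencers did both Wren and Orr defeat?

Wren beat: no one.
Orr beat: Mori, Pham, Sato, Wren.
No one was beaten by both.

0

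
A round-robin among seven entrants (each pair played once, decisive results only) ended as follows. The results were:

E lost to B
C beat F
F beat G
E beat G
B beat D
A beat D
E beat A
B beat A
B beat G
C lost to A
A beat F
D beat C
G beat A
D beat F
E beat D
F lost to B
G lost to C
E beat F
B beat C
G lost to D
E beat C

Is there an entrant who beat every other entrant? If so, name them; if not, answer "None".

B

B has 6 wins out of 6 opponents — a perfect record.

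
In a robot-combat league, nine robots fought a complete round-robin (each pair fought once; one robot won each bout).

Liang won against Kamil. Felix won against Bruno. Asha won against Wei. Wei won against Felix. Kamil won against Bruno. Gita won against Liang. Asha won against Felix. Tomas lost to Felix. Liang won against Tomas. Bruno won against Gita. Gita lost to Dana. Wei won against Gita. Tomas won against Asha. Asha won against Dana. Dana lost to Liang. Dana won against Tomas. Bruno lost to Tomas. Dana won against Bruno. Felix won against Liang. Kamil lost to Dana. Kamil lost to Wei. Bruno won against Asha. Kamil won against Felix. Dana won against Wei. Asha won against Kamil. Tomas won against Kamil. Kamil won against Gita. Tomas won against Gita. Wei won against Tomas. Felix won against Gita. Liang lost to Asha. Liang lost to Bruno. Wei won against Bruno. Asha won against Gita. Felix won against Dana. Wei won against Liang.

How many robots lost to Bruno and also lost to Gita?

1

Bruno beat: Liang, Asha, Gita.
Gita beat: Liang.
Both beat: Liang — 1.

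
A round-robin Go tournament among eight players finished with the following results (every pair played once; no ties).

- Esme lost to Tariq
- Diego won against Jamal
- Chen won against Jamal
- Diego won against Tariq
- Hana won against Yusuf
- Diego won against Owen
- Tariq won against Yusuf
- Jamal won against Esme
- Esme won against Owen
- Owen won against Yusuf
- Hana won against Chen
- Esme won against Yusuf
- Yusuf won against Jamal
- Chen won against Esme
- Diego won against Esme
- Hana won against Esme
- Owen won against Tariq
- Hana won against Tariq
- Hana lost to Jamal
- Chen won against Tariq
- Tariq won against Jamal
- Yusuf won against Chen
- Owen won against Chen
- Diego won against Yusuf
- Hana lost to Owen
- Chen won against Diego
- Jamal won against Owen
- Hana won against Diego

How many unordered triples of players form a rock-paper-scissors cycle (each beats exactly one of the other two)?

16

Win totals: Yusuf 2, Chen 4, Hana 5, Jamal 3, Diego 5, Tariq 3, Owen 4, Esme 2.
A player with w wins dominates both others in C(w,2) triples; summing gives 1 + 6 + 10 + 3 + 10 + 3 + 6 + 1 = 40 transitive triples.
Total triples C(8,3) = 56, so cyclic triples = 56 − 40 = 16.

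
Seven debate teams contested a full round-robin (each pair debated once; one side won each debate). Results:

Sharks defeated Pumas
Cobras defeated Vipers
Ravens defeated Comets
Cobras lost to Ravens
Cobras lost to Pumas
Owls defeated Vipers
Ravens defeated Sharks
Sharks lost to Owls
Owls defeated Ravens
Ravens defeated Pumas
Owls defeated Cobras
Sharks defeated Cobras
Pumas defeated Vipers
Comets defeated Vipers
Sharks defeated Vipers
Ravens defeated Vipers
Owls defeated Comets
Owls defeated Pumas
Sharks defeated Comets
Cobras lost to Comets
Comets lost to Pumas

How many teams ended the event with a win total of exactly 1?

Win totals: Pumas 3, Comets 2, Ravens 5, Sharks 4, Cobras 1, Owls 6, Vipers 0.
Exactly 1: Cobras — 1 team.

1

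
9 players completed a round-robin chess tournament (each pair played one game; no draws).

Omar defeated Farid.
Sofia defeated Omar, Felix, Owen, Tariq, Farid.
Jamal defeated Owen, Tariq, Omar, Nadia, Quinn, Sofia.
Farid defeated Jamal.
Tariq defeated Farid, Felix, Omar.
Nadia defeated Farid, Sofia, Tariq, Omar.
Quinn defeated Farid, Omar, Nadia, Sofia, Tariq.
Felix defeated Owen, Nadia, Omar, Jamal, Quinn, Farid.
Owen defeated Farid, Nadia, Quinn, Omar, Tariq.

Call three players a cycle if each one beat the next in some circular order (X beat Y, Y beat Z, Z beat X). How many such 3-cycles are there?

15

Win totals: Farid 1, Quinn 5, Felix 6, Omar 1, Owen 5, Tariq 3, Jamal 6, Sofia 5, Nadia 4.
A player with w wins dominates both others in C(w,2) triples; summing gives 0 + 10 + 15 + 0 + 10 + 3 + 15 + 10 + 6 = 69 transitive triples.
Total triples C(9,3) = 84, so cyclic triples = 84 − 69 = 15.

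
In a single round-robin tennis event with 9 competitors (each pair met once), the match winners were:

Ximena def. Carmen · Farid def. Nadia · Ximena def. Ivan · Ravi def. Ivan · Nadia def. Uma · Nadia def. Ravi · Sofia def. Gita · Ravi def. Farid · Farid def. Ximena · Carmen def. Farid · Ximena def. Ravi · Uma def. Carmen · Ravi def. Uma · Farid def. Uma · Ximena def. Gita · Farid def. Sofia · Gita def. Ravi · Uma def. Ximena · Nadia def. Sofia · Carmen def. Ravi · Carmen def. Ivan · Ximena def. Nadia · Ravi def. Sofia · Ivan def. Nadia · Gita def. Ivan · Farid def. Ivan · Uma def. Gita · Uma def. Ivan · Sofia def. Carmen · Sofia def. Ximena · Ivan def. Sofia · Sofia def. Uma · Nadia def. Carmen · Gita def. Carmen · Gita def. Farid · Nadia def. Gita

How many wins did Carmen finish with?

Carmen's results: beat Farid, Ravi, Ivan; lost to Sofia, Gita, Ximena, Nadia, Uma.
That is 3 wins.

3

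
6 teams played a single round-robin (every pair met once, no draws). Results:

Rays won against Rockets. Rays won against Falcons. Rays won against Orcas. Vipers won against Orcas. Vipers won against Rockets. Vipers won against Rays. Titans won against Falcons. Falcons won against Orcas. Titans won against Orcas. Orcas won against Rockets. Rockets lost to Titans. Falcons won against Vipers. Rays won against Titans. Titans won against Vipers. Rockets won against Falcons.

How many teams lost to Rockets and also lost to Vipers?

0

Rockets beat: Falcons.
Vipers beat: Rockets, Orcas, Rays.
No one was beaten by both.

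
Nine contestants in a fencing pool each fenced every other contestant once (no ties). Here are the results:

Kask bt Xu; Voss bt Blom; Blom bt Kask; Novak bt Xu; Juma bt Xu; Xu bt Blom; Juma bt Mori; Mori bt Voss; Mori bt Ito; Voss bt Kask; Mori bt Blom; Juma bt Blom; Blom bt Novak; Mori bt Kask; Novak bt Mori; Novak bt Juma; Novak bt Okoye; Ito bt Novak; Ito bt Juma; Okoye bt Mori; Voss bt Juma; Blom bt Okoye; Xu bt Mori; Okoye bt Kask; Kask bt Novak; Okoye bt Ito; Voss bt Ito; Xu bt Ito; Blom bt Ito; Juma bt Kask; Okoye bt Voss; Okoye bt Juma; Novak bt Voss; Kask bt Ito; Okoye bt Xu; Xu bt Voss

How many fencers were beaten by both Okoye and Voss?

Okoye beat: Xu, Voss, Ito, Juma, Kask, Mori.
Voss beat: Blom, Ito, Juma, Kask.
Both beat: Ito, Juma, Kask — 3.

3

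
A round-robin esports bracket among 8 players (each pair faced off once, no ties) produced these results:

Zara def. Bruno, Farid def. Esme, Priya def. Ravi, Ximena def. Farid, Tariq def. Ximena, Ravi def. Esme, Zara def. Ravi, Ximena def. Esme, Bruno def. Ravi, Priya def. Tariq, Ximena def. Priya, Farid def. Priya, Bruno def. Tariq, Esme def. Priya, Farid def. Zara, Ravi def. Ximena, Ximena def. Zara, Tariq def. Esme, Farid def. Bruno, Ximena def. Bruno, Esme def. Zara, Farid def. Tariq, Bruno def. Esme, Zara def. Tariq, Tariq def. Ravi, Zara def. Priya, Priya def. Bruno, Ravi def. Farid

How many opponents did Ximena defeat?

5

Ximena's results: beat Bruno, Esme, Farid, Zara, Priya; lost to Tariq, Ravi.
That is 5 wins.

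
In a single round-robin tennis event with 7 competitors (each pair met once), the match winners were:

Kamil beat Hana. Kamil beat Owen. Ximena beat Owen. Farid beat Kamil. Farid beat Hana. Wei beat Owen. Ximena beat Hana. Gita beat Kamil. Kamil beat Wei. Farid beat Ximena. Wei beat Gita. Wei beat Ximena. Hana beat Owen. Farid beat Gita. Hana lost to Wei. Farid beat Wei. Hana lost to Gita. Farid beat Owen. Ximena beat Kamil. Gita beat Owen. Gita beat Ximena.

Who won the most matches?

Farid

Win totals: Ximena 3, Farid 6, Hana 1, Kamil 3, Wei 4, Gita 4, Owen 0.
Farid leads with 6 wins (next highest: 4).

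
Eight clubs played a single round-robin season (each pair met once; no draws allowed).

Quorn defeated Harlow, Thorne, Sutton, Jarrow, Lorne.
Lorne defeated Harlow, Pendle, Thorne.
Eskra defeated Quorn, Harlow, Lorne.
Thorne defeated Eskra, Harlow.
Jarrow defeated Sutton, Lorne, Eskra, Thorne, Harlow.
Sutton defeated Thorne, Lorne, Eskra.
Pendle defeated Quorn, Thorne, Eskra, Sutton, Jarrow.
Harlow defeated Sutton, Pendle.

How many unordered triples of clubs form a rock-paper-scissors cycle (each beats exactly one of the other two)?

15

Win totals: Harlow 2, Pendle 5, Jarrow 5, Eskra 3, Quorn 5, Sutton 3, Thorne 2, Lorne 3.
A club with w wins dominates both others in C(w,2) triples; summing gives 1 + 10 + 10 + 3 + 10 + 3 + 1 + 3 = 41 transitive triples.
Total triples C(8,3) = 56, so cyclic triples = 56 − 41 = 15.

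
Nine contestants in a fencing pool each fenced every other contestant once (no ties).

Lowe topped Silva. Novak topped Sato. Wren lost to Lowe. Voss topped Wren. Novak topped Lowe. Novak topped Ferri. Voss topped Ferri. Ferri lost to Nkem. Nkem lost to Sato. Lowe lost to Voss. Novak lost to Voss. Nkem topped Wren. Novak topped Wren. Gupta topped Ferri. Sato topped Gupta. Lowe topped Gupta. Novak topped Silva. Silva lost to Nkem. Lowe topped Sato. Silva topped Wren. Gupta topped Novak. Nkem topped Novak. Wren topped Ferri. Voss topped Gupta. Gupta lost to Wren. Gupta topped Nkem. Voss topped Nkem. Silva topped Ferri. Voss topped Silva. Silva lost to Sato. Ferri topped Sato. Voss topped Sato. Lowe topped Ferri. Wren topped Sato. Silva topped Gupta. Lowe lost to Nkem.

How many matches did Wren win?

Wren's results: beat Gupta, Sato, Ferri; lost to Lowe, Nkem, Novak, Silva, Voss.
That is 3 wins.

3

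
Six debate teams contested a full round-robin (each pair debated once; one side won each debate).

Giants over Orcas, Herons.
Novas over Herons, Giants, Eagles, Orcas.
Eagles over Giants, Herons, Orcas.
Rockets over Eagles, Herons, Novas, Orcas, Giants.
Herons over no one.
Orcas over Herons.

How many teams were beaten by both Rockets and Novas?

Rockets beat: Giants, Orcas, Herons, Novas, Eagles.
Novas beat: Giants, Orcas, Herons, Eagles.
Both beat: Giants, Orcas, Herons, Eagles — 4.

4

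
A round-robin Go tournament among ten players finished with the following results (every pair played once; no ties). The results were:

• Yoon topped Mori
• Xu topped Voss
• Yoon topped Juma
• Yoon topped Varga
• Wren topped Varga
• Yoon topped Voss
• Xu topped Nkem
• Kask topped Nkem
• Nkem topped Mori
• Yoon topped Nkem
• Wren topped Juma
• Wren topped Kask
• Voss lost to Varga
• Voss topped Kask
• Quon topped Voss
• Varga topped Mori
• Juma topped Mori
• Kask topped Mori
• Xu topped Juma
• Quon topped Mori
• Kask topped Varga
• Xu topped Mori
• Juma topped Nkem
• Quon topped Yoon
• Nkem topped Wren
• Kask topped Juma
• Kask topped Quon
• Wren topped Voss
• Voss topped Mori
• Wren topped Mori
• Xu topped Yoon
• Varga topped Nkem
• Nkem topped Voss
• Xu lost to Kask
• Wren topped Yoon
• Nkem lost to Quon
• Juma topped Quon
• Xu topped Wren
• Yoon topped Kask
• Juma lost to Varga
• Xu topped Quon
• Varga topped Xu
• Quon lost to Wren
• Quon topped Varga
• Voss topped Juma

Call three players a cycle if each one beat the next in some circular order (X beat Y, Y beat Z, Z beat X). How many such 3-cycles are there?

19

Win totals: Kask 6, Xu 7, Wren 7, Nkem 3, Quon 5, Varga 5, Yoon 6, Juma 3, Mori 0, Voss 3.
A player with w wins dominates both others in C(w,2) triples; summing gives 15 + 21 + 21 + 3 + 10 + 10 + 15 + 3 + 0 + 3 = 101 transitive triples.
Total triples C(10,3) = 120, so cyclic triples = 120 − 101 = 19.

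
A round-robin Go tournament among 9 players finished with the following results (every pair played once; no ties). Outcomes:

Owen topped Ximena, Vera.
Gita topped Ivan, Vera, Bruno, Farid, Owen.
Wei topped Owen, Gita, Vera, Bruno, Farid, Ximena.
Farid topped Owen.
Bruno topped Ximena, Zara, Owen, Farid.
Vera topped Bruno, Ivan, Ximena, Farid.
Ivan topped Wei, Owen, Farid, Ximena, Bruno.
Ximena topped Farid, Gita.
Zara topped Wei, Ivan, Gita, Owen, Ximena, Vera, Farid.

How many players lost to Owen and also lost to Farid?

0

Owen beat: Ximena, Vera.
Farid beat: Owen.
No one was beaten by both.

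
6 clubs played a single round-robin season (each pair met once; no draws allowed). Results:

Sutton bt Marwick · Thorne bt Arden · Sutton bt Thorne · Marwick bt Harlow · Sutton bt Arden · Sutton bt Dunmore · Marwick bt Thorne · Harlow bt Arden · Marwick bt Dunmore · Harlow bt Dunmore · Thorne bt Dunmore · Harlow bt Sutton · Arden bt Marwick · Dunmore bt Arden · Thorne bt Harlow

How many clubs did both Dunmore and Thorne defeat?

Dunmore beat: Arden.
Thorne beat: Dunmore, Harlow, Arden.
Both beat: Arden — 1.

1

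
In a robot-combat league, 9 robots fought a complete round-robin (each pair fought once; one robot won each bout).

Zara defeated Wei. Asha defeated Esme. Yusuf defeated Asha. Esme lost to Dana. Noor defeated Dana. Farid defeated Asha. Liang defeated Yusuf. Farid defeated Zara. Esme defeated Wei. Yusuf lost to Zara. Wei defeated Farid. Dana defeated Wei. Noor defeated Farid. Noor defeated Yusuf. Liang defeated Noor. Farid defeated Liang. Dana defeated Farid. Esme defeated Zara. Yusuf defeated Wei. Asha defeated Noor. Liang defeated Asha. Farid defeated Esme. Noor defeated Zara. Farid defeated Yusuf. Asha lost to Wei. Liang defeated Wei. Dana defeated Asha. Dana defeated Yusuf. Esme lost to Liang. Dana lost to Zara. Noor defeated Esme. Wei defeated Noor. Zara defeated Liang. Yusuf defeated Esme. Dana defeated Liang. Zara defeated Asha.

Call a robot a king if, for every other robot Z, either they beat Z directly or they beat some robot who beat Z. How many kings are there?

Liang reaches everyone (king).
Zara reaches everyone (king).
Asha cannot reach Liang in two steps.
Noor reaches everyone (king).
Farid reaches everyone (king).
Yusuf cannot reach Liang, Dana in two steps.
Wei reaches everyone (king).
Esme reaches everyone (king).
Dana reaches everyone (king).
Kings: Liang, Zara, Noor, Farid, Wei, Esme, Dana — 7.

7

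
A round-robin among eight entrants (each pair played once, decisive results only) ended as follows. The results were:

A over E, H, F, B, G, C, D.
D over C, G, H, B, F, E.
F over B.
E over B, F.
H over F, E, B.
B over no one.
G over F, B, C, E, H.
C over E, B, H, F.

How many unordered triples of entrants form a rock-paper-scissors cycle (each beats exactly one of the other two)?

0

Win totals: A 7, B 0, C 4, D 6, E 2, F 1, G 5, H 3.
An entrant with w wins dominates both others in C(w,2) triples; summing gives 21 + 0 + 6 + 15 + 1 + 0 + 10 + 3 = 56 transitive triples.
Total triples C(8,3) = 56, so cyclic triples = 56 − 56 = 0.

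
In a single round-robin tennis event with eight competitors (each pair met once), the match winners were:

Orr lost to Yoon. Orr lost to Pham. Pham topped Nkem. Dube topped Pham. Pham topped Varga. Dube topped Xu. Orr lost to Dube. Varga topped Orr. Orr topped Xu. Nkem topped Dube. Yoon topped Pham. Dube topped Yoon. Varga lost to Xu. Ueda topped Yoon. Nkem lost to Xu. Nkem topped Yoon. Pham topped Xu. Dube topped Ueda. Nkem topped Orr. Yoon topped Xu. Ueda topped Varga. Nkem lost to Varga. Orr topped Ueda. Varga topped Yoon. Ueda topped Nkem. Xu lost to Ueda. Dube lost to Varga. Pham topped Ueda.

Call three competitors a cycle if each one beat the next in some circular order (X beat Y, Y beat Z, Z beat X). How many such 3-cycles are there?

16

Win totals: Ueda 4, Pham 5, Varga 4, Xu 2, Dube 5, Nkem 3, Yoon 3, Orr 2.
A competitor with w wins dominates both others in C(w,2) triples; summing gives 6 + 10 + 6 + 1 + 10 + 3 + 3 + 1 = 40 transitive triples.
Total triples C(8,3) = 56, so cyclic triples = 56 − 40 = 16.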